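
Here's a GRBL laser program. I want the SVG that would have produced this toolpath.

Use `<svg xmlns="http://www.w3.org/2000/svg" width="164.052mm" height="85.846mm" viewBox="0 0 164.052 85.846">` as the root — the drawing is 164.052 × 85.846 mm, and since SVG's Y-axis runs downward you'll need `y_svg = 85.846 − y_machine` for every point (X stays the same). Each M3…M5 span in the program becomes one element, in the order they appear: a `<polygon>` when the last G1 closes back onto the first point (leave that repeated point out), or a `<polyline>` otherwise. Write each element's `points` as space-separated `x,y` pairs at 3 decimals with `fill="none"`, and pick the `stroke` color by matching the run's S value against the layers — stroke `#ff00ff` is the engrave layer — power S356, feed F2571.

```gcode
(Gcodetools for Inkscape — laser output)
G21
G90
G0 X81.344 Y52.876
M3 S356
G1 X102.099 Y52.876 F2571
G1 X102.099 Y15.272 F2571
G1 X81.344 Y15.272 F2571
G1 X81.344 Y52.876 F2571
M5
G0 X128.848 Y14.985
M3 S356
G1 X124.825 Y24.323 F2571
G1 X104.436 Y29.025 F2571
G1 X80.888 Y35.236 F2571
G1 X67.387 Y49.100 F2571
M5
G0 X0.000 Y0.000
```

y_svg = 85.846 − y_m. Every run uses S356, so all elements get stroke `#ff00ff` (engrave).

[1] closed run; points: 81.344,32.970 102.099,32.970 102.099,70.574 81.344,70.574

[2] open run; points: 128.848,70.861 124.825,61.523 104.436,56.821 80.888,50.610 67.387,36.746

<svg xmlns="http://www.w3.org/2000/svg" width="164.052mm" height="85.846mm" viewBox="0 0 164.052 85.846">
  <polygon points="81.344,32.970 102.099,32.970 102.099,70.574 81.344,70.574" fill="none" stroke="#ff00ff"/>
  <polyline points="128.848,70.861 124.825,61.523 104.436,56.821 80.888,50.610 67.387,36.746" fill="none" stroke="#ff00ff"/>
</svg>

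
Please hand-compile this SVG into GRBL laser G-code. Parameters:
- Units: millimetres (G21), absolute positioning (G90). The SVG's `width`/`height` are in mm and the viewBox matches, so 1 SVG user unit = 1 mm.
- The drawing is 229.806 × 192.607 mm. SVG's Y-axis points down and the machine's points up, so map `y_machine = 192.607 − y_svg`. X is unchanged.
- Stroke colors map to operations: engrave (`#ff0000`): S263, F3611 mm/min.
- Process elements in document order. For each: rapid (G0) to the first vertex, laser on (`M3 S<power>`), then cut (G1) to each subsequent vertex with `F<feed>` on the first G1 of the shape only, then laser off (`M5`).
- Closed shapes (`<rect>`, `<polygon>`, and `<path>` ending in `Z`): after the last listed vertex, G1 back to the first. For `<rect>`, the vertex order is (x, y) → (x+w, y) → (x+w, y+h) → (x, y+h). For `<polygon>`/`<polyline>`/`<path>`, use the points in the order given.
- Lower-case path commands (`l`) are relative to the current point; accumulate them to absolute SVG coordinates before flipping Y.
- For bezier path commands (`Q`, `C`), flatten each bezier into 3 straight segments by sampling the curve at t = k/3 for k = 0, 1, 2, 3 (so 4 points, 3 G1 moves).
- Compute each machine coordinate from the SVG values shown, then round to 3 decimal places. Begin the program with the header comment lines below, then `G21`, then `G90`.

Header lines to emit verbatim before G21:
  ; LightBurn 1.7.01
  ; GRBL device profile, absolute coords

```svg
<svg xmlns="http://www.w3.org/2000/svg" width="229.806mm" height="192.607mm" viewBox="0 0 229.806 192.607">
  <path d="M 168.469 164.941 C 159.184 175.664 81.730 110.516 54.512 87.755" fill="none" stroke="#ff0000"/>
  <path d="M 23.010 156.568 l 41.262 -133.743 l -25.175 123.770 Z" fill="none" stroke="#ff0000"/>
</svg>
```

1 u = 1 mm; y_m = 192.607 − y.

[1] `<path>` cubic bezier, #ff0000→engrave S263 F3611: (168.469,27.666) → (140.846,37.853) → (94.090,72.342) → (54.512,104.852)

[2] `<path>` closed polygon, #ff0000→engrave S263 F3611: (23.010,36.039) → (64.272,169.782) → (39.097,46.012) → (23.010,36.039) (closed)

; LightBurn 1.7.01
; GRBL device profile, absolute coords
G21
G90
G0 X168.469 Y27.666
M3 S263
G1 X140.846 Y37.853 F3611
G1 X94.090 Y72.342
G1 X54.512 Y104.852
M5
G0 X23.010 Y36.039
M3 S263
G1 X64.272 Y169.782 F3611
G1 X39.097 Y46.012
G1 X23.010 Y36.039
M5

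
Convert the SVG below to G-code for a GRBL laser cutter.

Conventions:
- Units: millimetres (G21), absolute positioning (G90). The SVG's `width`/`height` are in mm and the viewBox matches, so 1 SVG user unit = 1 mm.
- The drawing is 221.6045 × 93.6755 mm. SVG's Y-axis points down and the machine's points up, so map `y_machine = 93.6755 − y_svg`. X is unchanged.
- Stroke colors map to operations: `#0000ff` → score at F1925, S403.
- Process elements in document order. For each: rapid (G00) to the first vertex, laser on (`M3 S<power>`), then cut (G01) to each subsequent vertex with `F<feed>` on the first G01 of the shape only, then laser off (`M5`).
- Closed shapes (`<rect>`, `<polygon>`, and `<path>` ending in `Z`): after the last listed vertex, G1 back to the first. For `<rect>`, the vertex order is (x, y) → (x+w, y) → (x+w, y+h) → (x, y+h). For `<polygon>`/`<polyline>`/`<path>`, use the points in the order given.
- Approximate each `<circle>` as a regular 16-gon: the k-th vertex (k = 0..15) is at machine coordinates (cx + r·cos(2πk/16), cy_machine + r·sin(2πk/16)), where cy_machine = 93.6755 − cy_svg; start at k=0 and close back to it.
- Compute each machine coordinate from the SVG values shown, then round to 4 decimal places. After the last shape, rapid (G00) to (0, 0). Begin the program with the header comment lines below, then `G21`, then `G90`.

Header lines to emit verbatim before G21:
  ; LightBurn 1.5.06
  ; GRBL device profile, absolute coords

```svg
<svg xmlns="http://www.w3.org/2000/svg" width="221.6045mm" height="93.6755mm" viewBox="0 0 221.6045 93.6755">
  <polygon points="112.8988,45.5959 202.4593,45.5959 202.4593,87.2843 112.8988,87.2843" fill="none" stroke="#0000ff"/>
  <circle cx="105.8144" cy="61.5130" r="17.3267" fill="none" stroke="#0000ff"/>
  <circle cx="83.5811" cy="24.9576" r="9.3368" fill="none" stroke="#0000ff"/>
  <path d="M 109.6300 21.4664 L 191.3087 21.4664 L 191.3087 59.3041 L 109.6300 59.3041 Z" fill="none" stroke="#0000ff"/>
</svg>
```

Since the viewBox matches the mm dimensions, user units are millimetres directly. The only transform is the Y-flip y_m = 93.6755 − y_svg.

Shape 1 is a rectangle drawn with `<polygon>`. Its stroke #0000ff means score at S403, F1925. After flipping Y the toolpath is (112.8988,48.0796) → (202.4593,48.0796) → (202.4593,6.3912) → (112.8988,6.3912) → (112.8988,48.0796), returning to the start.

Shape 2 is a circle drawn with `<circle>`. Its stroke #0000ff means score at S403, F1925. After flipping Y the toolpath is (123.1411,32.1625) → (121.8222,38.7931) → (118.0662,44.4143) → (112.4450,48.1703) → (105.8144,49.4892) → (99.1838,48.1703) → (93.5626,44.4143) → (89.8066,38.7931) → (88.4877,32.1625) → (89.8066,25.5319) → (93.5626,19.9107) → (99.1838,16.1547) → (105.8144,14.8358) → (112.4450,16.1547) → (118.0662,19.9107) → (121.8222,25.5319) → (123.1411,32.1625), returning to the start.

Shape 3 is a circle drawn with `<circle>`. Its stroke #0000ff means score at S403, F1925. After flipping Y the toolpath is (92.9179,68.7179) → (92.2072,72.2909) → (90.1832,75.3200) → (87.1541,77.3440) → (83.5811,78.0547) → (80.0081,77.3440) → (76.9790,75.3200) → (74.9550,72.2909) → (74.2443,68.7179) → (74.9550,65.1449) → (76.9790,62.1158) → (80.0081,60.0918) → (83.5811,59.3811) → (87.1541,60.0918) → (90.1832,62.1158) → (92.2072,65.1449) → (92.9179,68.7179), returning to the start.

Shape 4 is a rectangle drawn with `<path>`. Its stroke #0000ff means score at S403, F1925. After flipping Y the toolpath is (109.6300,72.2091) → (191.3087,72.2091) → (191.3087,34.3714) → (109.6300,34.3714) → (109.6300,72.2091), returning to the start.

; LightBurn 1.5.06
; GRBL device profile, absolute coords
G21
G90
G00 X112.8988 Y48.0796
M3 S403
G01 X202.4593 Y48.0796 F1925
G01 X202.4593 Y6.3912
G01 X112.8988 Y6.3912
G01 X112.8988 Y48.0796
M5
G00 X123.1411 Y32.1625
M3 S403
G01 X121.8222 Y38.7931 F1925
G01 X118.0662 Y44.4143
G01 X112.4450 Y48.1703
G01 X105.8144 Y49.4892
G01 X99.1838 Y48.1703
G01 X93.5626 Y44.4143
G01 X89.8066 Y38.7931
G01 X88.4877 Y32.1625
G01 X89.8066 Y25.5319
G01 X93.5626 Y19.9107
G01 X99.1838 Y16.1547
G01 X105.8144 Y14.8358
G01 X112.4450 Y16.1547
G01 X118.0662 Y19.9107
G01 X121.8222 Y25.5319
G01 X123.1411 Y32.1625
M5
G00 X92.9179 Y68.7179
M3 S403
G01 X92.2072 Y72.2909 F1925
G01 X90.1832 Y75.3200
G01 X87.1541 Y77.3440
G01 X83.5811 Y78.0547
G01 X80.0081 Y77.3440
G01 X76.9790 Y75.3200
G01 X74.9550 Y72.2909
G01 X74.2443 Y68.7179
G01 X74.9550 Y65.1449
G01 X76.9790 Y62.1158
G01 X80.0081 Y60.0918
G01 X83.5811 Y59.3811
G01 X87.1541 Y60.0918
G01 X90.1832 Y62.1158
G01 X92.2072 Y65.1449
G01 X92.9179 Y68.7179
M5
G00 X109.6300 Y72.2091
M3 S403
G01 X191.3087 Y72.2091 F1925
G01 X191.3087 Y34.3714
G01 X109.6300 Y34.3714
G01 X109.6300 Y72.2091
M5
G00 X0.0000 Y0.0000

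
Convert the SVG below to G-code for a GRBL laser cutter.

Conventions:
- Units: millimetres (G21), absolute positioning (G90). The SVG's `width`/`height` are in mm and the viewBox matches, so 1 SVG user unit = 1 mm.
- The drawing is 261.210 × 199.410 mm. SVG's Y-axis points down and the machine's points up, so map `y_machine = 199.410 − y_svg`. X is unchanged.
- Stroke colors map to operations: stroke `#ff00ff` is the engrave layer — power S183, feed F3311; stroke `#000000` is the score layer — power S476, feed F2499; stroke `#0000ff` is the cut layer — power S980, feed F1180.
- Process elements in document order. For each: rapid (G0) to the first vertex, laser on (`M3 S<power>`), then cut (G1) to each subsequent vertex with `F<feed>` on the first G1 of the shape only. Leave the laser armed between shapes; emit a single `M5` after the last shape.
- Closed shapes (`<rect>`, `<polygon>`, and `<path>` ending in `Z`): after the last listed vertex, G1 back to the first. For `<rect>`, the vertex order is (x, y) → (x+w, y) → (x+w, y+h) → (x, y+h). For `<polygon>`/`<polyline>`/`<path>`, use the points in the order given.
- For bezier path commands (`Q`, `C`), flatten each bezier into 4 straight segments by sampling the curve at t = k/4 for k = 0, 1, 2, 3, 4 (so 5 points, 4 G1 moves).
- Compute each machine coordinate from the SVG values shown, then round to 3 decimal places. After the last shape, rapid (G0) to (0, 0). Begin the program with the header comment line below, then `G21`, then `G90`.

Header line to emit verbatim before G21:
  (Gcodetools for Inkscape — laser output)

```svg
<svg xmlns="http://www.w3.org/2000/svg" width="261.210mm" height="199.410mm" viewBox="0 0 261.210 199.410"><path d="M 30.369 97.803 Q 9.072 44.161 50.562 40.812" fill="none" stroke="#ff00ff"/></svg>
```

(Gcodetools for Inkscape — laser output)
G21
G90
G0 X30.369 Y101.607
M3 S183
G1 X23.645 Y125.285 F3311
G1 X24.769 Y142.676
G1 X33.741 Y153.780
G1 X50.562 Y158.598
M5
G0 X0.000 Y0.000

viewBox `0 0 261.210 199.410` with mm width/height → 1 unit = 1 mm. Flip: y_m = 199.410 − y_svg.

**Shape 1** — `<path>` quadratic bezier, stroke `#ff00ff` → engrave (S183, F3311). Control points (SVG): P0=(30.369,97.803), P1=(9.072,44.161), P2=(50.562,40.812); sampled at t=k/4. Machine vertices: (30.369,101.607) → (23.645,125.285) → (24.769,142.676) → (33.741,153.780) → (50.562,158.598). Open path.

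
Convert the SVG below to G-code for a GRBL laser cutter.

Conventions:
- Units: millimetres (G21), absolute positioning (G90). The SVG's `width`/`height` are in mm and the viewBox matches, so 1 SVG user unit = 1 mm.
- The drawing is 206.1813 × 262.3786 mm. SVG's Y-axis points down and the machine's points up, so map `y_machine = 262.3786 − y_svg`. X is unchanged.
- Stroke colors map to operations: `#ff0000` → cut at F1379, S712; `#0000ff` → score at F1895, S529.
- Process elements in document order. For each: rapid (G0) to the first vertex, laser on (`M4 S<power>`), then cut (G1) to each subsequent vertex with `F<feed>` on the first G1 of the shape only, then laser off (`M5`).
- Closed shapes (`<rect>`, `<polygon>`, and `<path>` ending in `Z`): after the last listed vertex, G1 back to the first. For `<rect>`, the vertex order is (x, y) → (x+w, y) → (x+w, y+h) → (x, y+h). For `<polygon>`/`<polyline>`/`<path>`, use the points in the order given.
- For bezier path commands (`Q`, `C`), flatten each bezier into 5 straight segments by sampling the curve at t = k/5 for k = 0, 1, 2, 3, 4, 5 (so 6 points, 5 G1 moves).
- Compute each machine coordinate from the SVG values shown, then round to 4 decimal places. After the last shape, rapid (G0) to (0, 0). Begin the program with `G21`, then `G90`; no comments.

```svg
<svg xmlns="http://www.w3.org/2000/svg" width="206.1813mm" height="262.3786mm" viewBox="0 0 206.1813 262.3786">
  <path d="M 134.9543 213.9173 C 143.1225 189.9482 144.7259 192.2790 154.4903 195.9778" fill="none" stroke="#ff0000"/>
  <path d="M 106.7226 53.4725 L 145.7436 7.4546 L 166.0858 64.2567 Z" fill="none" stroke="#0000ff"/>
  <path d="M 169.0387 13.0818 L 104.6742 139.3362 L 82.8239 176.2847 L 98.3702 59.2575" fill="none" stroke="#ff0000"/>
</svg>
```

Since the viewBox matches the mm dimensions, user units are millimetres directly. The only transform is the Y-flip y_m = 262.3786 − y_svg.

Shape 1 is a cubic bezier drawn with `<path>`. Its stroke #ff0000 means cut at S712, F1379. After flipping Y the toolpath is (134.9543,48.4613) → (139.1853,59.8862) → (142.5475,66.1959) → (145.7478,68.5871) → (149.4932,68.2565) → (154.4903,66.4008).

Shape 2 is a regular polygon drawn with `<path>`. Its stroke #0000ff means score at S529, F1895. After flipping Y the toolpath is (106.7226,208.9061) → (145.7436,254.9240) → (166.0858,198.1219) → (106.7226,208.9061), returning to the start.

Shape 3 is a open polyline drawn with `<path>`. Its stroke #ff0000 means cut at S712, F1379. After flipping Y the toolpath is (169.0387,249.2968) → (104.6742,123.0424) → (82.8239,86.0939) → (98.3702,203.1211).

G21
G90
G0 X134.9543 Y48.4613
M4 S712
G1 X139.1853 Y59.8862 F1379
G1 X142.5475 Y66.1959
G1 X145.7478 Y68.5871
G1 X149.4932 Y68.2565
G1 X154.4903 Y66.4008
M5
G0 X106.7226 Y208.9061
M4 S529
G1 X145.7436 Y254.9240 F1895
G1 X166.0858 Y198.1219
G1 X106.7226 Y208.9061
M5
G0 X169.0387 Y249.2968
M4 S712
G1 X104.6742 Y123.0424 F1379
G1 X82.8239 Y86.0939
G1 X98.3702 Y203.1211
M5
G0 X0.0000 Y0.0000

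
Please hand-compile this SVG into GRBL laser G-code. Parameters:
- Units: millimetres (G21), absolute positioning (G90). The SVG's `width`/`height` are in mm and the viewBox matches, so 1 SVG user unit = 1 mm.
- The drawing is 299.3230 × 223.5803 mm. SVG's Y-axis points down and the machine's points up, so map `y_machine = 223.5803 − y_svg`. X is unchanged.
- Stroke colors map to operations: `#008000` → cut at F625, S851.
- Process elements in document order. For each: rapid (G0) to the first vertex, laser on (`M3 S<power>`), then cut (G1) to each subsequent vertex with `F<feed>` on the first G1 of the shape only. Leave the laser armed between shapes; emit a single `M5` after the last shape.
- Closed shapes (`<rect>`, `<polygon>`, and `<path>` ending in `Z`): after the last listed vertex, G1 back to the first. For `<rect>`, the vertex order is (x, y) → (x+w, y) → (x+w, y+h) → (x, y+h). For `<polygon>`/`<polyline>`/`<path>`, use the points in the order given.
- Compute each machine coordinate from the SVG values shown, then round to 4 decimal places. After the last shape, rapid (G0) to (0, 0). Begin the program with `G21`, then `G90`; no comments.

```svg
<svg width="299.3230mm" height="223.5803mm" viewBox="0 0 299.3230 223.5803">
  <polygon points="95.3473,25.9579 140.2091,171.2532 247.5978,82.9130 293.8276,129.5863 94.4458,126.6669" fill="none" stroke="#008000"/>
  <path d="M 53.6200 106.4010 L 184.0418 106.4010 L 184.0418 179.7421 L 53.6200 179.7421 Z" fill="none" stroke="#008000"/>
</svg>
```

G21
G90
G0 X95.3473 Y197.6224
M3 S851
G1 X140.2091 Y52.3271 F625
G1 X247.5978 Y140.6673
G1 X293.8276 Y93.9940
G1 X94.4458 Y96.9134
G1 X95.3473 Y197.6224
G0 X53.6200 Y117.1793
M3 S851
G1 X184.0418 Y117.1793 F625
G1 X184.0418 Y43.8382
G1 X53.6200 Y43.8382
G1 X53.6200 Y117.1793
M5
G0 X0.0000 Y0.0000

viewBox `0 0 299.3230 223.5803` with mm width/height → 1 unit = 1 mm. Flip: y_m = 223.5803 − y_svg.

**Shape 1** — `<polygon>` closed polygon, stroke `#008000` → cut (S851, F625). Machine vertices: (95.3473,197.6224) → (140.2091,52.3271) → (247.5978,140.6673) → (293.8276,93.9940) → (94.4458,96.9134) → (95.3473,197.6224). Closed: final G1 returns to the first vertex.

**Shape 2** — `<path>` rectangle, stroke `#008000` → cut (S851, F625). Machine vertices: (53.6200,117.1793) → (184.0418,117.1793) → (184.0418,43.8382) → (53.6200,43.8382) → (53.6200,117.1793). Closed: final G1 returns to the first vertex.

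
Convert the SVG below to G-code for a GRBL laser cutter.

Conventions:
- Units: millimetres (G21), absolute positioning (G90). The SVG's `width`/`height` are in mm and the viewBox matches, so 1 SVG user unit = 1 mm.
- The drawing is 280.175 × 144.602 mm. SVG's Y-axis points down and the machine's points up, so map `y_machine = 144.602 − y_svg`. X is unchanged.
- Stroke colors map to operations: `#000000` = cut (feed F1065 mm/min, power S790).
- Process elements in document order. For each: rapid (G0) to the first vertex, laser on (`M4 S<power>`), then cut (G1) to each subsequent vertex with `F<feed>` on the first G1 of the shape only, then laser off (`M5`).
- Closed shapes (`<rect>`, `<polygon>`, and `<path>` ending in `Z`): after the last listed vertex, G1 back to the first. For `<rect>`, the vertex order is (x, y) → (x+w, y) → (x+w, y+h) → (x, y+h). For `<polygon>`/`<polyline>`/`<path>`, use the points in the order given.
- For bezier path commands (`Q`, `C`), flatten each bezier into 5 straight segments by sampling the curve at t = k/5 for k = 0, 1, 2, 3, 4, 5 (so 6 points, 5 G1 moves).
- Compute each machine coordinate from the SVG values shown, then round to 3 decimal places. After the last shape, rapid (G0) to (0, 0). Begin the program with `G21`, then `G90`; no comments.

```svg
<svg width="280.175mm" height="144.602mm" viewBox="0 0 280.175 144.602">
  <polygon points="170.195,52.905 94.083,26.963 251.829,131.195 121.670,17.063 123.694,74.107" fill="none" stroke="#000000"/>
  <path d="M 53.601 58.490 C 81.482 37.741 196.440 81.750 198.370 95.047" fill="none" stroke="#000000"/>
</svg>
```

G21
G90
G0 X170.195 Y91.697
M4 S790
G1 X94.083 Y117.639 F1065
G1 X251.829 Y13.407
G1 X121.670 Y127.539
G1 X123.694 Y70.495
G1 X170.195 Y91.697
M5
G0 X53.601 Y86.112
M4 S790
G1 X79.178 Y91.554 F1065
G1 X116.048 Y86.037
G1 X154.607 Y74.143
G1 X185.249 Y60.455
G1 X198.370 Y49.555
M5
G0 X0.000 Y0.000

viewBox `0 0 280.175 144.602` with mm width/height → 1 unit = 1 mm. Flip: y_m = 144.602 − y_svg.

**Shape 1** — `<polygon>` closed polygon, stroke `#000000` → cut (S790, F1065). Machine vertices: (170.195,91.697) → (94.083,117.639) → (251.829,13.407) → (121.670,127.539) → (123.694,70.495) → (170.195,91.697). Closed: final G1 returns to the first vertex.

**Shape 2** — `<path>` cubic bezier, stroke `#000000` → cut (S790, F1065). Control points (SVG): P0=(53.601,58.490), P1=(81.482,37.741), P2=(196.440,81.750), P3=(198.370,95.047); sampled at t=k/5. Machine vertices: (53.601,86.112) → (79.178,91.554) → (116.048,86.037) → (154.607,74.143) → (185.249,60.455) → (198.370,49.555). Open path.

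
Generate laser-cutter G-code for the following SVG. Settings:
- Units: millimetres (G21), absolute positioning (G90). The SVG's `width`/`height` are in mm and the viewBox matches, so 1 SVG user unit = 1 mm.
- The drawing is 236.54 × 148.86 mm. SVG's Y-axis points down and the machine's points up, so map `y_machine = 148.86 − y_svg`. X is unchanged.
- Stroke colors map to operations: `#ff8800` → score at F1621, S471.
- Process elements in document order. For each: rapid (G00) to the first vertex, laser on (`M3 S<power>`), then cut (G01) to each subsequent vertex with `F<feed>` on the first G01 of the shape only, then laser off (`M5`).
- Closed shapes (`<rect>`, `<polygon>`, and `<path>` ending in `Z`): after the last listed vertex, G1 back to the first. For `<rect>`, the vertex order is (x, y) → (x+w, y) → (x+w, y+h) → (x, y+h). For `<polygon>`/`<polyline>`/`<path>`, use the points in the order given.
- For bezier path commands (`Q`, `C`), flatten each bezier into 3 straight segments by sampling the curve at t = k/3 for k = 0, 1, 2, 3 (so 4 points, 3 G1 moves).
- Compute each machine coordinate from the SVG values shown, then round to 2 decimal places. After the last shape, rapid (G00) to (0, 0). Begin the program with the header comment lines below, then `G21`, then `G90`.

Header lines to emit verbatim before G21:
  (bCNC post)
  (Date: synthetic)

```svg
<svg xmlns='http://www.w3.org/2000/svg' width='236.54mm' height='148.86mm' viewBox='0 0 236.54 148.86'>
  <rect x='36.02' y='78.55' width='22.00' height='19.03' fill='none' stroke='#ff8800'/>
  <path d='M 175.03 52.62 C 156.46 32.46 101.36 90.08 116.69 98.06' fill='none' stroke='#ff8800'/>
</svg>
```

(bCNC post)
(Date: synthetic)
G21
G90
G00 X36.02 Y70.31
M3 S471
G01 X58.02 Y70.31 F1621
G01 X58.02 Y51.28
G01 X36.02 Y51.28
G01 X36.02 Y70.31
M5
G00 X175.03 Y96.24
M3 S471
G01 X148.24 Y95.19 F1621
G01 X120.88 Y70.61
G01 X116.69 Y50.80
M5
G00 X0.00 Y0.00

viewBox `0 0 236.54 148.86` with mm width/height → 1 unit = 1 mm. Flip: y_m = 148.86 − y_svg.

**Shape 1** — `<rect>` rectangle, stroke `#ff8800` → score (S471, F1621). Machine vertices: (36.02,70.31) → (58.02,70.31) → (58.02,51.28) → (36.02,51.28) → (36.02,70.31). Closed: final G1 returns to the first vertex.

**Shape 2** — `<path>` cubic bezier, stroke `#ff8800` → score (S471, F1621). Control points (SVG): P0=(175.03,52.62), P1=(156.46,32.46), P2=(101.36,90.08), P3=(116.69,98.06); sampled at t=k/3. Machine vertices: (175.03,96.24) → (148.24,95.19) → (120.88,70.61) → (116.69,50.80). Open path.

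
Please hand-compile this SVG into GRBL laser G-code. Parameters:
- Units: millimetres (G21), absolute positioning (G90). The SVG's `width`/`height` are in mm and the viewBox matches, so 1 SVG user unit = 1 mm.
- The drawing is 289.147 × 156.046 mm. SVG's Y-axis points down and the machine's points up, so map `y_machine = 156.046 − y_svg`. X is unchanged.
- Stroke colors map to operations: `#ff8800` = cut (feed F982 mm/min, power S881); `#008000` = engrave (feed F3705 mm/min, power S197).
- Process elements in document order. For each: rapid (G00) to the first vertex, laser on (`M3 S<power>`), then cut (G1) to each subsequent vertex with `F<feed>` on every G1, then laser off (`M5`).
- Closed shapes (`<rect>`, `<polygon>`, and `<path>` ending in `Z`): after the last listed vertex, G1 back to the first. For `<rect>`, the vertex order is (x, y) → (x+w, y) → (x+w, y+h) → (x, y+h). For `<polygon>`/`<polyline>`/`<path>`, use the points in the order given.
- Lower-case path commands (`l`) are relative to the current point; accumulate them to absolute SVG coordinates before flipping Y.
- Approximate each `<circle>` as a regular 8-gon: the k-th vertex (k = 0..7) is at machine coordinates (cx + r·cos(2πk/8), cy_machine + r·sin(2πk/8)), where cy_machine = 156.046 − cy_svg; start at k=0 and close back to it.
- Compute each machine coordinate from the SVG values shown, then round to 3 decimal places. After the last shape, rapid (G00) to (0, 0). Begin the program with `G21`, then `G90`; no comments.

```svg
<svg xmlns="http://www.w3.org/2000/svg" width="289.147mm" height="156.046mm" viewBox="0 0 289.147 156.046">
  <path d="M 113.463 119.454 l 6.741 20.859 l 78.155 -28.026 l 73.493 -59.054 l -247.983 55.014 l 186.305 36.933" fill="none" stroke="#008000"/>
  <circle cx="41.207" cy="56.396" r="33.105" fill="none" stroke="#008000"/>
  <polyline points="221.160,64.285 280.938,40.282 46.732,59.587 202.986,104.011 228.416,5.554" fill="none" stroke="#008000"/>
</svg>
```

1 u = 1 mm; y_m = 156.046 − y.

[1] `<path>` open polyline, #008000→engrave S197 F3705: (113.463,36.592) → (120.204,15.733) → (198.359,43.759) → (271.852,102.813) → (23.869,47.799) → (210.174,10.866)

[2] `<circle>` circle, #008000→engrave S197 F3705: (74.312,99.650) → (64.616,123.059) → (41.207,132.755) → (17.798,123.059) → (8.102,99.650) → (17.798,76.241) → (41.207,66.545) → (64.616,76.241) → (74.312,99.650) (closed)

[3] `<polyline>` open polyline, #008000→engrave S197 F3705: (221.160,91.761) → (280.938,115.764) → (46.732,96.459) → (202.986,52.035) → (228.416,150.492)

G21
G90
G00 X113.463 Y36.592
M3 S197
G1 X120.204 Y15.733 F3705
G1 X198.359 Y43.759 F3705
G1 X271.852 Y102.813 F3705
G1 X23.869 Y47.799 F3705
G1 X210.174 Y10.866 F3705
M5
G00 X74.312 Y99.650
M3 S197
G1 X64.616 Y123.059 F3705
G1 X41.207 Y132.755 F3705
G1 X17.798 Y123.059 F3705
G1 X8.102 Y99.650 F3705
G1 X17.798 Y76.241 F3705
G1 X41.207 Y66.545 F3705
G1 X64.616 Y76.241 F3705
G1 X74.312 Y99.650 F3705
M5
G00 X221.160 Y91.761
M3 S197
G1 X280.938 Y115.764 F3705
G1 X46.732 Y96.459 F3705
G1 X202.986 Y52.035 F3705
G1 X228.416 Y150.492 F3705
M5
G00 X0.000 Y0.000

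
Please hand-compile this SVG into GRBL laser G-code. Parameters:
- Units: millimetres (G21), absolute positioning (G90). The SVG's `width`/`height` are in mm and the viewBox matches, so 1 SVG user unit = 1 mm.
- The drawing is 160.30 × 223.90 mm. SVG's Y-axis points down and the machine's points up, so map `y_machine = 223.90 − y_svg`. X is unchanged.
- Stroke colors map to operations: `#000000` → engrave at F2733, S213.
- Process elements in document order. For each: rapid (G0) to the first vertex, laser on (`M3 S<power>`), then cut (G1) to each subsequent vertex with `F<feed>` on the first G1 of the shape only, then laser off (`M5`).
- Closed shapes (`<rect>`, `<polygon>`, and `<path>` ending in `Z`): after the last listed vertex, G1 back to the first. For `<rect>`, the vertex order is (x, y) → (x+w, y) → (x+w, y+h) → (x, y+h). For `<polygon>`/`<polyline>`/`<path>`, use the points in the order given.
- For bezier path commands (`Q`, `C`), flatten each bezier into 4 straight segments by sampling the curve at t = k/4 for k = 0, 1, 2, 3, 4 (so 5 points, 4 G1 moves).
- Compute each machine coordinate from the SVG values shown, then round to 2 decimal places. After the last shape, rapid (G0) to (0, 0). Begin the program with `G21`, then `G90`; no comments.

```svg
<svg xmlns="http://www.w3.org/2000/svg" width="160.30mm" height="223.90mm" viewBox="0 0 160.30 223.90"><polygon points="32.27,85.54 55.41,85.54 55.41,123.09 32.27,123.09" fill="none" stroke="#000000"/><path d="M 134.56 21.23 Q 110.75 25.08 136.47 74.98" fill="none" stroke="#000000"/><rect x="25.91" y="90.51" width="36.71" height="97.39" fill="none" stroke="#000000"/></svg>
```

G21
G90
G0 X32.27 Y138.36
M3 S213
G1 X55.41 Y138.36 F2733
G1 X55.41 Y100.81
G1 X32.27 Y100.81
G1 X32.27 Y138.36
M5
G0 X134.56 Y202.67
M3 S213
G1 X125.75 Y197.87 F2733
G1 X123.13 Y187.31
G1 X126.71 Y170.99
G1 X136.47 Y148.92
M5
G0 X25.91 Y133.39
M3 S213
G1 X62.62 Y133.39 F2733
G1 X62.62 Y36.00
G1 X25.91 Y36.00
G1 X25.91 Y133.39
M5
G0 X0.00 Y0.00

Since the viewBox matches the mm dimensions, user units are millimetres directly. The only transform is the Y-flip y_m = 223.90 − y_svg.

Shape 1 is a rectangle drawn with `<polygon>`. Its stroke #000000 means engrave at S213, F2733. After flipping Y the toolpath is (32.27,138.36) → (55.41,138.36) → (55.41,100.81) → (32.27,100.81) → (32.27,138.36), returning to the start.

Shape 2 is a quadratic bezier drawn with `<path>`. Its stroke #000000 means engrave at S213, F2733. After flipping Y the toolpath is (134.56,202.67) → (125.75,197.87) → (123.13,187.31) → (126.71,170.99) → (136.47,148.92).

Shape 3 is a rectangle drawn with `<rect>`. Its stroke #000000 means engrave at S213, F2733. After flipping Y the toolpath is (25.91,133.39) → (62.62,133.39) → (62.62,36.00) → (25.91,36.00) → (25.91,133.39), returning to the start.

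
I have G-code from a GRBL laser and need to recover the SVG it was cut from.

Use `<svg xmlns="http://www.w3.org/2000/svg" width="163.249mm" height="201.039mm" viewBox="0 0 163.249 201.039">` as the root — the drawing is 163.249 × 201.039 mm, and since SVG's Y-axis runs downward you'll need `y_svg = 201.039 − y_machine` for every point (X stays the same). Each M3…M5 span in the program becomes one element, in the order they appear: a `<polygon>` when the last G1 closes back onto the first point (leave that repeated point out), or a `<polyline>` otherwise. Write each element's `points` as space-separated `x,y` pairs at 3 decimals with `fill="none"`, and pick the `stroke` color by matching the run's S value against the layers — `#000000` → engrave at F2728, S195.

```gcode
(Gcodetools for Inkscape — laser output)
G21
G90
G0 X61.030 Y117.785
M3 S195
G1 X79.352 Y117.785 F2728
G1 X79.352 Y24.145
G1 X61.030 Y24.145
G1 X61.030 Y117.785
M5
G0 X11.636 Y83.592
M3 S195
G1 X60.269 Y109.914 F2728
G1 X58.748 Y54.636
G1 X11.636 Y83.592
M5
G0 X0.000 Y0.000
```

y_svg = 201.039 − y_m. Every run uses S195, so all elements get stroke `#000000` (engrave).

[1] closed run; points: 61.030,83.254 79.352,83.254 79.352,176.894 61.030,176.894

[2] closed run; points: 11.636,117.447 60.269,91.125 58.748,146.403

<svg xmlns="http://www.w3.org/2000/svg" width="163.249mm" height="201.039mm" viewBox="0 0 163.249 201.039">
  <polygon points="61.030,83.254 79.352,83.254 79.352,176.894 61.030,176.894" fill="none" stroke="#000000"/>
  <polygon points="11.636,117.447 60.269,91.125 58.748,146.403" fill="none" stroke="#000000"/>
</svg>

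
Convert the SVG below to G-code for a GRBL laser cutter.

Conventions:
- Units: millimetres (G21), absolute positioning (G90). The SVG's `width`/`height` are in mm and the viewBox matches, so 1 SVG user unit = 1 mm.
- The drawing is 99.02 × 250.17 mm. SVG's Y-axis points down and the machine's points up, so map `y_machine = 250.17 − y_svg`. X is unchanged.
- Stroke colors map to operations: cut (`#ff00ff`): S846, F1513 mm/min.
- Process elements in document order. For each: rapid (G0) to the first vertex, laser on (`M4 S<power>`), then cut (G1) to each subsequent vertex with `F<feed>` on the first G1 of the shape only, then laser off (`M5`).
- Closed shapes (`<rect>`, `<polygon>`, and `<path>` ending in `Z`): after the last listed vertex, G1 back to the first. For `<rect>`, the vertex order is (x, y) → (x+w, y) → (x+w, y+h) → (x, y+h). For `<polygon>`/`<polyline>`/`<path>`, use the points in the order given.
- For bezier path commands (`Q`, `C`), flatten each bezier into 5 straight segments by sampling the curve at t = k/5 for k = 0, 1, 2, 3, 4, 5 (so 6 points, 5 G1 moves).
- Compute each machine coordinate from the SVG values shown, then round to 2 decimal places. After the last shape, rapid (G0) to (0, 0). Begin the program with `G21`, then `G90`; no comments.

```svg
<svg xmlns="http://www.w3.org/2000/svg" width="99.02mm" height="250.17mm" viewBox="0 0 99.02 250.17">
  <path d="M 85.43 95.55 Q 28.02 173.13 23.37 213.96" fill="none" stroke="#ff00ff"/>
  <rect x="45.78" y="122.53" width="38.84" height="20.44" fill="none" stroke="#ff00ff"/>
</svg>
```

Since the viewBox matches the mm dimensions, user units are millimetres directly. The only transform is the Y-flip y_m = 250.17 − y_svg.

Shape 1 is a quadratic bezier drawn with `<path>`. Its stroke #ff00ff means cut at S846, F1513. After flipping Y the toolpath is (85.43,154.62) → (64.58,125.06) → (47.94,98.44) → (35.53,74.75) → (27.34,54.01) → (23.37,36.21).

Shape 2 is a rectangle drawn with `<rect>`. Its stroke #ff00ff means cut at S846, F1513. After flipping Y the toolpath is (45.78,127.64) → (84.62,127.64) → (84.62,107.20) → (45.78,107.20) → (45.78,127.64), returning to the start.

G21
G90
G0 X85.43 Y154.62
M4 S846
G1 X64.58 Y125.06 F1513
G1 X47.94 Y98.44
G1 X35.53 Y74.75
G1 X27.34 Y54.01
G1 X23.37 Y36.21
M5
G0 X45.78 Y127.64
M4 S846
G1 X84.62 Y127.64 F1513
G1 X84.62 Y107.20
G1 X45.78 Y107.20
G1 X45.78 Y127.64
M5
G0 X0.00 Y0.00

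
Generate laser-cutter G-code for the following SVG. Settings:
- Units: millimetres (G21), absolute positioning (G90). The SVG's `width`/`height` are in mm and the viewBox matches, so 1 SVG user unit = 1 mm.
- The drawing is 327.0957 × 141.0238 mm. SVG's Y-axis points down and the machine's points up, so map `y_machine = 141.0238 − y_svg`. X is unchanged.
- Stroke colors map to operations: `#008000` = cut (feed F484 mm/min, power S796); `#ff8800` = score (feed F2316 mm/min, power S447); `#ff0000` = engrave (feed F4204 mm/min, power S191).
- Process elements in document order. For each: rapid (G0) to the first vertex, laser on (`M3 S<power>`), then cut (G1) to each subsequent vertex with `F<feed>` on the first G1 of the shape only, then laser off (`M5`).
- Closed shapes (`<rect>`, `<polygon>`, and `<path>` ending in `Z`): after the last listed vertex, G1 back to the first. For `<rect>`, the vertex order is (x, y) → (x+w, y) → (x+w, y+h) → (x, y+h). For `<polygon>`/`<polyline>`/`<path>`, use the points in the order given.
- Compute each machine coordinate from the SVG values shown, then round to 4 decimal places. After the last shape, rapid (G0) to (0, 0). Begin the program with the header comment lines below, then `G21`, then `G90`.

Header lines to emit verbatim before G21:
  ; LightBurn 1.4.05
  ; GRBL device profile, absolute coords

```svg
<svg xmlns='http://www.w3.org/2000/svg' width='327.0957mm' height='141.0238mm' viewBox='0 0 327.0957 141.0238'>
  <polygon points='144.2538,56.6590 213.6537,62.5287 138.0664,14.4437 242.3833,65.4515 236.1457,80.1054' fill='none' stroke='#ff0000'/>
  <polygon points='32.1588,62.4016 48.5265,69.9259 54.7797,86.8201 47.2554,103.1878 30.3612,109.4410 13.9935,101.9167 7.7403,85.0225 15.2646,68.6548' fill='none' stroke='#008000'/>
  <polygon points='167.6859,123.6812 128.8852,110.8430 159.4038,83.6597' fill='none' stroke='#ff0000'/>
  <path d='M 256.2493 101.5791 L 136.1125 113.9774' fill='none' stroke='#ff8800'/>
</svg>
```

Since the viewBox matches the mm dimensions, user units are millimetres directly. The only transform is the Y-flip y_m = 141.0238 − y_svg.

Shape 1 is a closed polygon drawn with `<polygon>`. Its stroke #ff0000 means engrave at S191, F4204. After flipping Y the toolpath is (144.2538,84.3648) → (213.6537,78.4951) → (138.0664,126.5801) → (242.3833,75.5723) → (236.1457,60.9184) → (144.2538,84.3648), returning to the start.

Shape 2 is a regular polygon drawn with `<polygon>`. Its stroke #008000 means cut at S796, F484. After flipping Y the toolpath is (32.1588,78.6222) → (48.5265,71.0979) → (54.7797,54.2037) → (47.2554,37.8360) → (30.3612,31.5828) → (13.9935,39.1071) → (7.7403,56.0013) → (15.2646,72.3690) → (32.1588,78.6222), returning to the start.

Shape 3 is a regular polygon drawn with `<polygon>`. Its stroke #ff0000 means engrave at S191, F4204. After flipping Y the toolpath is (167.6859,17.3426) → (128.8852,30.1808) → (159.4038,57.3641) → (167.6859,17.3426), returning to the start.

Shape 4 is a line segment drawn with `<path>`. Its stroke #ff8800 means score at S447, F2316. After flipping Y the toolpath is (256.2493,39.4447) → (136.1125,27.0464).

; LightBurn 1.4.05
; GRBL device profile, absolute coords
G21
G90
G0 X144.2538 Y84.3648
M3 S191
G1 X213.6537 Y78.4951 F4204
G1 X138.0664 Y126.5801
G1 X242.3833 Y75.5723
G1 X236.1457 Y60.9184
G1 X144.2538 Y84.3648
M5
G0 X32.1588 Y78.6222
M3 S796
G1 X48.5265 Y71.0979 F484
G1 X54.7797 Y54.2037
G1 X47.2554 Y37.8360
G1 X30.3612 Y31.5828
G1 X13.9935 Y39.1071
G1 X7.7403 Y56.0013
G1 X15.2646 Y72.3690
G1 X32.1588 Y78.6222
M5
G0 X167.6859 Y17.3426
M3 S191
G1 X128.8852 Y30.1808 F4204
G1 X159.4038 Y57.3641
G1 X167.6859 Y17.3426
M5
G0 X256.2493 Y39.4447
M3 S447
G1 X136.1125 Y27.0464 F2316
M5
G0 X0.0000 Y0.0000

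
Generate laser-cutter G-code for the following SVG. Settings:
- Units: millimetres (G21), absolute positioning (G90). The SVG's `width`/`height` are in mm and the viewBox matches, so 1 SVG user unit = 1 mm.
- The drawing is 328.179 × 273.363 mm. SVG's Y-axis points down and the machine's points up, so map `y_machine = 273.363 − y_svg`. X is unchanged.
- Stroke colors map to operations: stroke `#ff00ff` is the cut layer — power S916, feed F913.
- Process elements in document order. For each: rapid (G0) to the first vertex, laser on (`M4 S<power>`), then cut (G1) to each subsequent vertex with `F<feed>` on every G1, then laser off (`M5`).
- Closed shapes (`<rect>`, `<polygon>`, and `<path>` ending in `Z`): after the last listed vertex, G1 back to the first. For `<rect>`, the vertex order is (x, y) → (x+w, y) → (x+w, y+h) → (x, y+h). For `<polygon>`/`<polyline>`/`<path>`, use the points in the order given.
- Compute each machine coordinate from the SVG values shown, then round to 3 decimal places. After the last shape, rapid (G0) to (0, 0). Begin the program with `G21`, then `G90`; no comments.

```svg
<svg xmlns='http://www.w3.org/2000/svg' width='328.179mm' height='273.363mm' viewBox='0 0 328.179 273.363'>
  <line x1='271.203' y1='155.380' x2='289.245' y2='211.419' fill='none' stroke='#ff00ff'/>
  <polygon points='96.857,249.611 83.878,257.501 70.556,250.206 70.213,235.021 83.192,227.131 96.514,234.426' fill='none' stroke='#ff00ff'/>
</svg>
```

G21
G90
G0 X271.203 Y117.983
M4 S916
G1 X289.245 Y61.944 F913
M5
G0 X96.857 Y23.752
M4 S916
G1 X83.878 Y15.862 F913
G1 X70.556 Y23.157 F913
G1 X70.213 Y38.342 F913
G1 X83.192 Y46.232 F913
G1 X96.514 Y38.937 F913
G1 X96.857 Y23.752 F913
M5
G0 X0.000 Y0.000

viewBox `0 0 328.179 273.363` with mm width/height → 1 unit = 1 mm. Flip: y_m = 273.363 − y_svg.

**Shape 1** — `<line>` line segment, stroke `#ff00ff` → cut (S916, F913). Machine vertices: (271.203,117.983) → (289.245,61.944). Open path.

**Shape 2** — `<polygon>` regular polygon, stroke `#ff00ff` → cut (S916, F913). Machine vertices: (96.857,23.752) → (83.878,15.862) → (70.556,23.157) → (70.213,38.342) → (83.192,46.232) → (96.514,38.937) → (96.857,23.752). Closed: final G1 returns to the first vertex.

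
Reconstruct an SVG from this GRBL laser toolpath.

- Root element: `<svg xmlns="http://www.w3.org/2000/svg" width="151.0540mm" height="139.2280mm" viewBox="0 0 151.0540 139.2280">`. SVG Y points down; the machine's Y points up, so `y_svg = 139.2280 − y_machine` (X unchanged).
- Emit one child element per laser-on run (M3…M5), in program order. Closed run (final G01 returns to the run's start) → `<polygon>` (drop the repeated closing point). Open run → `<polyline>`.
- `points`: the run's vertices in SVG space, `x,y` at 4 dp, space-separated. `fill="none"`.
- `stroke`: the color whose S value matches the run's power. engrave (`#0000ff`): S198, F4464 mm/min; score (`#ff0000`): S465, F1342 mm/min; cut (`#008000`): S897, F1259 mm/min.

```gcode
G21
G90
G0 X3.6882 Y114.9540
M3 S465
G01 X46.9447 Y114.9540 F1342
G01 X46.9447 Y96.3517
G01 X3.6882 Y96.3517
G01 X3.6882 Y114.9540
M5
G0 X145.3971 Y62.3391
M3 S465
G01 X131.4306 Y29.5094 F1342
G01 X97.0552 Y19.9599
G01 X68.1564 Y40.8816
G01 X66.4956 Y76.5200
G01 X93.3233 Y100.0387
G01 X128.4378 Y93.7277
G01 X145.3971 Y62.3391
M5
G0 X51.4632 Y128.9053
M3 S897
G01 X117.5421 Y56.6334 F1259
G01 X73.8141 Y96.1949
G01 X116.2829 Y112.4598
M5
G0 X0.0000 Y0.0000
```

Each laser-on run becomes one SVG element. Flip Y back into SVG space with y_svg = 139.2280 − y_machine.

Run 1: the run's S465 means `#ff0000` (score). The run returns to its start, so emit a `<polygon>` with points (Y-flipped): 3.6882,24.2740 46.9447,24.2740 46.9447,42.8763 3.6882,42.8763.

Run 2: power S465 maps to stroke `#ff0000` (score). The run returns to its start, so emit a `<polygon>` with points (Y-flipped): 145.3971,76.8889 131.4306,109.7186 97.0552,119.2681 68.1564,98.3464 66.4956,62.7080 93.3233,39.1893 128.4378,45.5003.

Run 3: S897 ⇒ cut layer `#008000`. The run is open, so emit a `<polyline>` with points (Y-flipped): 51.4632,10.3227 117.5421,82.5946 73.8141,43.0331 116.2829,26.7682.

<svg xmlns="http://www.w3.org/2000/svg" width="151.0540mm" height="139.2280mm" viewBox="0 0 151.0540 139.2280">
  <polygon points="3.6882,24.2740 46.9447,24.2740 46.9447,42.8763 3.6882,42.8763" fill="none" stroke="#ff0000"/>
  <polygon points="145.3971,76.8889 131.4306,109.7186 97.0552,119.2681 68.1564,98.3464 66.4956,62.7080 93.3233,39.1893 128.4378,45.5003" fill="none" stroke="#ff0000"/>
  <polyline points="51.4632,10.3227 117.5421,82.5946 73.8141,43.0331 116.2829,26.7682" fill="none" stroke="#008000"/>
</svg>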